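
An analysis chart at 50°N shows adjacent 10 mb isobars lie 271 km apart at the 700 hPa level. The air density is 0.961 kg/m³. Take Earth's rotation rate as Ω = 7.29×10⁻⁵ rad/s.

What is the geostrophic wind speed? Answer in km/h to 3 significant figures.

124 km/h

Coriolis parameter at 50°N:
f = 2Ω sin φ = 2 × 7.29×10⁻⁵ × sin 50° = 1.12×10⁻⁴ s⁻¹
Pressure gradient: |∂P/∂n| = 1000 Pa / 271000 m = 3.69×10⁻³ Pa/m
Geostrophic balance (pressure-gradient force = Coriolis force):
V_g = (1/(fρ)) |∂P/∂n| = 3.69×10⁻³ / (1.12×10⁻⁴ × 0.961) = 34.4 m/s
Converting: 34.4 m/s × 3.6 = 124 km/h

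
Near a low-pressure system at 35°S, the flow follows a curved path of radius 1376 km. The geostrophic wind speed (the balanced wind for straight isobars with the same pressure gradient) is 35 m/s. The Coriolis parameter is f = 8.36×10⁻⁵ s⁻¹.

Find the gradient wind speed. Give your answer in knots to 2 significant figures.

55 knots

Around a low, centrifugal force acts outward with Coriolis, so pressure-gradient force balances both:
(1/ρ)|∂P/∂n| = fV + V²/R  →  V² + fR·V − fR·V_g = 0
With fR = 8.36×10⁻⁵ × 1376×10³ m = 115 m/s:
V = [−fR + √((fR)² + 4 fR V_g)]/2 = [−115 + √(115² + 4×115×35)]/2 = 28.1 m/s
Subgeostrophic (V < V_g = 35 m/s), as expected around a low.
Converting: 28.1 m/s × 1.944 = 55 knots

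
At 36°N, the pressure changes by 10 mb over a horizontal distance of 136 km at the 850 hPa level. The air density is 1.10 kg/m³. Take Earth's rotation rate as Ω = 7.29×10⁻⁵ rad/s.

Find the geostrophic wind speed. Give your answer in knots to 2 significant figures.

150 knots

Coriolis parameter at 36°N:
f = 2Ω sin φ = 2 × 7.29×10⁻⁵ × sin 36° = 8.57×10⁻⁵ s⁻¹
Pressure gradient: |∂P/∂n| = 1000 Pa / 136000 m = 7.35×10⁻³ Pa/m
Geostrophic balance (pressure-gradient force = Coriolis force):
V_g = (1/(fρ)) |∂P/∂n| = 7.35×10⁻³ / (8.57×10⁻⁵ × 1.10) = 78.0 m/s
Converting: 78.0 m/s × 1.944 = 150 knots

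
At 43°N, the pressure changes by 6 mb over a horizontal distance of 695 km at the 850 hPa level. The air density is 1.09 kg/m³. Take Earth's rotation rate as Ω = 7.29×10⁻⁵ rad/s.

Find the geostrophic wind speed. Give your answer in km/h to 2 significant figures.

Coriolis parameter at 43°N:
f = 2Ω sin φ = 2 × 7.29×10⁻⁵ × sin 43° = 9.94×10⁻⁵ s⁻¹
Pressure gradient: |∂P/∂n| = 600 Pa / 695000 m = 8.63×10⁻⁴ Pa/m
Geostrophic balance (pressure-gradient force = Coriolis force):
V_g = (1/(fρ)) |∂P/∂n| = 8.63×10⁻⁴ / (9.94×10⁻⁵ × 1.09) = 7.97 m/s
Converting: 7.97 m/s × 3.6 = 29 km/h

29 km/h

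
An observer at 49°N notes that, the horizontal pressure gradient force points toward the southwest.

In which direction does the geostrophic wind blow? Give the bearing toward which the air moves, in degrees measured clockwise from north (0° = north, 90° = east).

315°

The pressure-gradient force points toward the southwest (bearing 225°).
Geostrophic balance: in the Northern Hemisphere the Coriolis force deflects motion to the right, so the geostrophic wind blows 90° to the right of the pressure-gradient force (low pressure on the left).
Rotating 225° by 90° clockwise gives 315° — the wind blows toward the northwest.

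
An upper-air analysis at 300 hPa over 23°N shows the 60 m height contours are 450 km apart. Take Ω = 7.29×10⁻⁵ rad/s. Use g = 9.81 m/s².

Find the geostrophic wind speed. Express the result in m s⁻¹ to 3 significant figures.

Coriolis parameter at 23°N:
f = 2Ω sin φ = 2 × 7.29×10⁻⁵ × sin 23° = 5.70×10⁻⁵ s⁻¹
Height gradient: |∂Z/∂n| = 60 m / 450000 m = 1.33×10⁻⁴
On a pressure surface, geostrophic balance gives V_g = (g/f)|∂Z/∂n|:
V_g = 9.81 × 1.33×10⁻⁴ / 5.70×10⁻⁵ = 23.0 m/s

23.0 m s⁻¹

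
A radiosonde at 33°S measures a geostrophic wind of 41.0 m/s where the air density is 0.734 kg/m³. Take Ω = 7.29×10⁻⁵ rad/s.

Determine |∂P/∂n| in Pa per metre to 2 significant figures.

Coriolis parameter at 33°S:
f = 2Ω sin φ = 2 × 7.29×10⁻⁵ × sin 33° = 7.94×10⁻⁵ s⁻¹
Geostrophic balance rearranged: |∂P/∂n| = f ρ V_g
|∂P/∂n| = 7.94×10⁻⁵ × 0.734 × 41.0 = 2.39×10⁻³ Pa/m

2.4×10⁻³ Pa/m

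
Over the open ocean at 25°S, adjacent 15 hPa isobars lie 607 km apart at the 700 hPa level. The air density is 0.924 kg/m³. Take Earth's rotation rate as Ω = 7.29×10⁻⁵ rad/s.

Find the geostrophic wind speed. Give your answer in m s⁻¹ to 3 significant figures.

43.4 m s⁻¹

Coriolis parameter at 25°S:
f = 2Ω sin φ = 2 × 7.29×10⁻⁵ × sin 25° = 6.16×10⁻⁵ s⁻¹
Pressure gradient: |∂P/∂n| = 1500 Pa / 607000 m = 2.47×10⁻³ Pa/m
Geostrophic balance (pressure-gradient force = Coriolis force):
V_g = (1/(fρ)) |∂P/∂n| = 2.47×10⁻³ / (6.16×10⁻⁵ × 0.924) = 43.4 m/s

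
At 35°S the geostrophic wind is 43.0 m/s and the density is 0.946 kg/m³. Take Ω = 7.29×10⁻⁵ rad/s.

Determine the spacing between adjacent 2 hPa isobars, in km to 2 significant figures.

59 km

Coriolis parameter at 35°S:
f = 2Ω sin φ = 2 × 7.29×10⁻⁵ × sin 35° = 8.36×10⁻⁵ s⁻¹
Geostrophic balance rearranged: |∂P/∂n| = f ρ V_g
|∂P/∂n| = 8.36×10⁻⁵ × 0.946 × 43.0 = 3.40×10⁻³ Pa/m
Isobar spacing: Δn = ΔP/|∂P/∂n| = 200 Pa / 3.40×10⁻³ Pa/m = 58792 m ≈ 59 km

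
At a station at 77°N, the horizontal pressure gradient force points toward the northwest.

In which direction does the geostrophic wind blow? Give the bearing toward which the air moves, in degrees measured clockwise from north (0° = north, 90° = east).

The pressure-gradient force points toward the northwest (bearing 315°).
Geostrophic balance: in the Northern Hemisphere the Coriolis force deflects motion to the right, so the geostrophic wind blows 90° to the right of the pressure-gradient force (low pressure on the left).
Rotating 315° by 90° clockwise gives 045° — the wind blows toward the northeast.

045°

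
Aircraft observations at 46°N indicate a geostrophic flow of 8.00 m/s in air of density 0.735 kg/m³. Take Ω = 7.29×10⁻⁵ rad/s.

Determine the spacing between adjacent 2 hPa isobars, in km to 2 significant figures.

Coriolis parameter at 46°N:
f = 2Ω sin φ = 2 × 7.29×10⁻⁵ × sin 46° = 1.05×10⁻⁴ s⁻¹
Geostrophic balance rearranged: |∂P/∂n| = f ρ V_g
|∂P/∂n| = 1.05×10⁻⁴ × 0.735 × 8.00 = 6.17×10⁻⁴ Pa/m
Isobar spacing: Δn = ΔP/|∂P/∂n| = 200 Pa / 6.17×10⁻⁴ Pa/m = 324311 m ≈ 320 km

320 km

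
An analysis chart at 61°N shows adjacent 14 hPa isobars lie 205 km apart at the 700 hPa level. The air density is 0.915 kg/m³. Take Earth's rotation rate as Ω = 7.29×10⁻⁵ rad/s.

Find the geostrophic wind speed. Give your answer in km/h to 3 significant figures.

211 km/h

Coriolis parameter at 61°N:
f = 2Ω sin φ = 2 × 7.29×10⁻⁵ × sin 61° = 1.28×10⁻⁴ s⁻¹
Pressure gradient: |∂P/∂n| = 1400 Pa / 205000 m = 6.83×10⁻³ Pa/m
Geostrophic balance (pressure-gradient force = Coriolis force):
V_g = (1/(fρ)) |∂P/∂n| = 6.83×10⁻³ / (1.28×10⁻⁴ × 0.915) = 58.5 m/s
Converting: 58.5 m/s × 3.6 = 211 km/h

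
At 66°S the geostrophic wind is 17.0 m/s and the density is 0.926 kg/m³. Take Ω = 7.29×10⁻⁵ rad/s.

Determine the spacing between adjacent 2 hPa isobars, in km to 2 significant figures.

Coriolis parameter at 66°S:
f = 2Ω sin φ = 2 × 7.29×10⁻⁵ × sin 66° = 1.33×10⁻⁴ s⁻¹
Geostrophic balance rearranged: |∂P/∂n| = f ρ V_g
|∂P/∂n| = 1.33×10⁻⁴ × 0.926 × 17.0 = 2.10×10⁻³ Pa/m
Isobar spacing: Δn = ΔP/|∂P/∂n| = 200 Pa / 2.10×10⁻³ Pa/m = 95386 m ≈ 95 km

95 km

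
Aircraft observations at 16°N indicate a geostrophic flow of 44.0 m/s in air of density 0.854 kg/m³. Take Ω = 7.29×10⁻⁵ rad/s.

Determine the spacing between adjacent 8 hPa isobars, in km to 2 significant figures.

530 km

Coriolis parameter at 16°N:
f = 2Ω sin φ = 2 × 7.29×10⁻⁵ × sin 16° = 4.02×10⁻⁵ s⁻¹
Geostrophic balance rearranged: |∂P/∂n| = f ρ V_g
|∂P/∂n| = 4.02×10⁻⁵ × 0.854 × 44.0 = 1.51×10⁻³ Pa/m
Isobar spacing: Δn = ΔP/|∂P/∂n| = 800 Pa / 1.51×10⁻³ Pa/m = 529766 m ≈ 530 km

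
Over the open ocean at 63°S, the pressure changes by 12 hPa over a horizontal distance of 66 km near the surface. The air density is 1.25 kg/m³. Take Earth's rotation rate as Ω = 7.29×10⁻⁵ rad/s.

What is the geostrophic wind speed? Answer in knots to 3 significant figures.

218 knots

Coriolis parameter at 63°S:
f = 2Ω sin φ = 2 × 7.29×10⁻⁵ × sin 63° = 1.30×10⁻⁴ s⁻¹
Pressure gradient: |∂P/∂n| = 1200 Pa / 66000 m = 1.82×10⁻² Pa/m
Geostrophic balance (pressure-gradient force = Coriolis force):
V_g = (1/(fρ)) |∂P/∂n| = 1.82×10⁻² / (1.30×10⁻⁴ × 1.25) = 112 m/s
Converting: 112 m/s × 1.944 = 218 knots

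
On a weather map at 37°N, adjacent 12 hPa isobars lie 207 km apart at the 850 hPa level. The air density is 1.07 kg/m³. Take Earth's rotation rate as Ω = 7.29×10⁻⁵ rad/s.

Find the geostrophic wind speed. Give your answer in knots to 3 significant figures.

120 knots

Coriolis parameter at 37°N:
f = 2Ω sin φ = 2 × 7.29×10⁻⁵ × sin 37° = 8.77×10⁻⁵ s⁻¹
Pressure gradient: |∂P/∂n| = 1200 Pa / 207000 m = 5.80×10⁻³ Pa/m
Geostrophic balance (pressure-gradient force = Coriolis force):
V_g = (1/(fρ)) |∂P/∂n| = 5.80×10⁻³ / (8.77×10⁻⁵ × 1.07) = 61.7 m/s
Converting: 61.7 m/s × 1.944 = 120 knots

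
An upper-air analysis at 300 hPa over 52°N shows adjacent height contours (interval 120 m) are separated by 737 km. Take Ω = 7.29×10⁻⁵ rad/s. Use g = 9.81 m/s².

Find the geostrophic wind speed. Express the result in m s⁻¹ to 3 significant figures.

13.9 m s⁻¹

Coriolis parameter at 52°N:
f = 2Ω sin φ = 2 × 7.29×10⁻⁵ × sin 52° = 1.15×10⁻⁴ s⁻¹
Height gradient: |∂Z/∂n| = 120 m / 737000 m = 1.63×10⁻⁴
On a pressure surface, geostrophic balance gives V_g = (g/f)|∂Z/∂n|:
V_g = 9.81 × 1.63×10⁻⁴ / 1.15×10⁻⁴ = 13.9 m/s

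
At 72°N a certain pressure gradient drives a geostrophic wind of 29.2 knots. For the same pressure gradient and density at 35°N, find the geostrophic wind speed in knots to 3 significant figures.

48.4 knots

With the same pressure gradient and density, V_g ∝ 1/f ∝ 1/sin φ.
V₂ = V₁ · sin φ₁ / sin φ₂ = 29.2 × sin 72° / sin 35°
V₂ = 29.2 × 0.9511/0.5736 = 48.4 knots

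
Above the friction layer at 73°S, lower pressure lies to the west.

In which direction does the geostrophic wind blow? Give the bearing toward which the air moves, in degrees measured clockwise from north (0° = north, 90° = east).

180°

The pressure-gradient force points toward the west (bearing 270°).
Geostrophic balance: in the Southern Hemisphere the Coriolis force deflects motion to the left, so the geostrophic wind blows 90° to the left of the pressure-gradient force (low pressure on the right).
Rotating 270° by 90° counterclockwise gives 180° — the wind blows toward the south.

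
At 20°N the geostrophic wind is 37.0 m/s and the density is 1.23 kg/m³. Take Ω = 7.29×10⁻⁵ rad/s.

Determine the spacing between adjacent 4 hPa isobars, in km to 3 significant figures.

Coriolis parameter at 20°N:
f = 2Ω sin φ = 2 × 7.29×10⁻⁵ × sin 20° = 4.99×10⁻⁵ s⁻¹
Geostrophic balance rearranged: |∂P/∂n| = f ρ V_g
|∂P/∂n| = 4.99×10⁻⁵ × 1.23 × 37.0 = 2.27×10⁻³ Pa/m
Isobar spacing: Δn = ΔP/|∂P/∂n| = 400 Pa / 2.27×10⁻³ Pa/m = 176256 m ≈ 176 km

176 km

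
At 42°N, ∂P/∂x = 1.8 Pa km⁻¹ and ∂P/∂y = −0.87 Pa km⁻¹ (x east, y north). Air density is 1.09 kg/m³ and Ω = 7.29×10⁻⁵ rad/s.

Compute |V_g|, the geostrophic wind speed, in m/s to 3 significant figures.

Coriolis parameter at 42°N:
f = 2Ω sin φ = 2 × 7.29×10⁻⁵ × sin 42° = 9.76×10⁻⁵ s⁻¹
Component geostrophic relations (x east, y north):
u_g = −(1/(fρ)) ∂P/∂y,  v_g = (1/(fρ)) ∂P/∂x
u_g = −(−0.87×10⁻³)/(9.76×10⁻⁵ × 1.09) = 8.18 m/s;  v_g = (1.8×10⁻³)/(9.76×10⁻⁵ × 1.09) = 16.9 m/s
|V_g| = √(u_g² + v_g²) = 18.8 m/s

18.8 m/s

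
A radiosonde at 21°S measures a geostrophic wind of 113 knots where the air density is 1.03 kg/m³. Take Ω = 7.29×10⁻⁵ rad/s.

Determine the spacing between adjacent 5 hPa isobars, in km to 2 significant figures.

Coriolis parameter at 21°S:
f = 2Ω sin φ = 2 × 7.29×10⁻⁵ × sin 21° = 5.23×10⁻⁵ s⁻¹
Wind speed in SI: 113 knots = 58.1 m/s
Geostrophic balance rearranged: |∂P/∂n| = f ρ V_g
|∂P/∂n| = 5.23×10⁻⁵ × 1.03 × 58.1 = 3.13×10⁻³ Pa/m
Isobar spacing: Δn = ΔP/|∂P/∂n| = 500 Pa / 3.13×10⁻³ Pa/m = 159819 m ≈ 160 km

160 km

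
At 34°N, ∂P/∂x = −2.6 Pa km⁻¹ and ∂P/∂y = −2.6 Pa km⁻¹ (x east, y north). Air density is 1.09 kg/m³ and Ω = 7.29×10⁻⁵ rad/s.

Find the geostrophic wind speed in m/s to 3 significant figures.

Coriolis parameter at 34°N:
f = 2Ω sin φ = 2 × 7.29×10⁻⁵ × sin 34° = 8.15×10⁻⁵ s⁻¹
Component geostrophic relations (x east, y north):
u_g = −(1/(fρ)) ∂P/∂y,  v_g = (1/(fρ)) ∂P/∂x
u_g = −(−2.6×10⁻³)/(8.15×10⁻⁵ × 1.09) = 29.3 m/s;  v_g = (−2.6×10⁻³)/(8.15×10⁻⁵ × 1.09) = −29.3 m/s
|V_g| = √(u_g² + v_g²) = 41.4 m/s

41.4 m/s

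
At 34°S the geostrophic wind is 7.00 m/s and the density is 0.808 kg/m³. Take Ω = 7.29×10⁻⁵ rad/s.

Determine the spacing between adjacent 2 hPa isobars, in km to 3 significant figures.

Coriolis parameter at 34°S:
f = 2Ω sin φ = 2 × 7.29×10⁻⁵ × sin 34° = 8.15×10⁻⁵ s⁻¹
Geostrophic balance rearranged: |∂P/∂n| = f ρ V_g
|∂P/∂n| = 8.15×10⁻⁵ × 0.808 × 7.00 = 4.61×10⁻⁴ Pa/m
Isobar spacing: Δn = ΔP/|∂P/∂n| = 200 Pa / 4.61×10⁻⁴ Pa/m = 433712 m ≈ 434 km

434 km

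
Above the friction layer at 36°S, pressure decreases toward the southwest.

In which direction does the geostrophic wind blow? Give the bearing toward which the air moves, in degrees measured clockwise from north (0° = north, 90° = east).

135°

The pressure-gradient force points toward the southwest (bearing 225°).
Geostrophic balance: in the Southern Hemisphere the Coriolis force deflects motion to the left, so the geostrophic wind blows 90° to the left of the pressure-gradient force (low pressure on the right).
Rotating 225° by 90° counterclockwise gives 135° — the wind blows toward the southeast.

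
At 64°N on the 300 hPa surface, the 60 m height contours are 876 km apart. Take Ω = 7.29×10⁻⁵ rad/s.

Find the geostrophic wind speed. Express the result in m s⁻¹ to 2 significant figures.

5.1 m s⁻¹

Coriolis parameter at 64°N:
f = 2Ω sin φ = 2 × 7.29×10⁻⁵ × sin 64° = 1.31×10⁻⁴ s⁻¹
Height gradient: |∂Z/∂n| = 60 m / 876000 m = 6.85×10⁻⁵
On a pressure surface, geostrophic balance gives V_g = (g/f)|∂Z/∂n|:
V_g = 9.81 × 6.85×10⁻⁵ / 1.31×10⁻⁴ = 5.13 m/s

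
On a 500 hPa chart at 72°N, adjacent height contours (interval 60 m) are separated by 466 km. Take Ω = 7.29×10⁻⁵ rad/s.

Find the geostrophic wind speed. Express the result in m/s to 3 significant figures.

9.11 m/s

Coriolis parameter at 72°N:
f = 2Ω sin φ = 2 × 7.29×10⁻⁵ × sin 72° = 1.39×10⁻⁴ s⁻¹
Height gradient: |∂Z/∂n| = 60 m / 466000 m = 1.29×10⁻⁴
On a pressure surface, geostrophic balance gives V_g = (g/f)|∂Z/∂n|:
V_g = 9.81 × 1.29×10⁻⁴ / 1.39×10⁻⁴ = 9.11 m/s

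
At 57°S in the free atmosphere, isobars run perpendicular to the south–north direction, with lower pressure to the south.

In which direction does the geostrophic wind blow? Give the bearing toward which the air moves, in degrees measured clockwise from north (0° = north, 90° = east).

090°

The pressure-gradient force points toward the south (bearing 180°).
Geostrophic balance: in the Southern Hemisphere the Coriolis force deflects motion to the left, so the geostrophic wind blows 90° to the left of the pressure-gradient force (low pressure on the right).
Rotating 180° by 90° counterclockwise gives 090° — the wind blows toward the east.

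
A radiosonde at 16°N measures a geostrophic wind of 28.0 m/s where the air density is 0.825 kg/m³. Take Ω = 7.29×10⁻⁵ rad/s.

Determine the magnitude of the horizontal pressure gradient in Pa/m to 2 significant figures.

Coriolis parameter at 16°N:
f = 2Ω sin φ = 2 × 7.29×10⁻⁵ × sin 16° = 4.02×10⁻⁵ s⁻¹
Geostrophic balance rearranged: |∂P/∂n| = f ρ V_g
|∂P/∂n| = 4.02×10⁻⁵ × 0.825 × 28.0 = 9.28×10⁻⁴ Pa/m

9.3×10⁻⁴ Pa/m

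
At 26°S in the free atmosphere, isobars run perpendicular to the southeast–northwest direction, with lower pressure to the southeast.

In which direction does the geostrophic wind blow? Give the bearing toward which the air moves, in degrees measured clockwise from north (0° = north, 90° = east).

The pressure-gradient force points toward the southeast (bearing 135°).
Geostrophic balance: in the Southern Hemisphere the Coriolis force deflects motion to the left, so the geostrophic wind blows 90° to the left of the pressure-gradient force (low pressure on the right).
Rotating 135° by 90° counterclockwise gives 045° — the wind blows toward the northeast.

045°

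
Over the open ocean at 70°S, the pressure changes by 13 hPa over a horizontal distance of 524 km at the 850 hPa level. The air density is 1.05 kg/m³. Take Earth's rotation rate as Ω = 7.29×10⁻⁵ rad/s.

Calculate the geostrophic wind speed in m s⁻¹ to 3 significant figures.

Coriolis parameter at 70°S:
f = 2Ω sin φ = 2 × 7.29×10⁻⁵ × sin 70° = 1.37×10⁻⁴ s⁻¹
Pressure gradient: |∂P/∂n| = 1300 Pa / 524000 m = 2.48×10⁻³ Pa/m
Geostrophic balance (pressure-gradient force = Coriolis force):
V_g = (1/(fρ)) |∂P/∂n| = 2.48×10⁻³ / (1.37×10⁻⁴ × 1.05) = 17.2 m/s

17.2 m s⁻¹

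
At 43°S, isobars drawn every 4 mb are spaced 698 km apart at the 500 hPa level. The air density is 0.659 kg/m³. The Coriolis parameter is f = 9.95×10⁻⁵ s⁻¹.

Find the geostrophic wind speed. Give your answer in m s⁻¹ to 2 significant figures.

Pressure gradient: |∂P/∂n| = 400 Pa / 698000 m = 5.73×10⁻⁴ Pa/m
Geostrophic balance (pressure-gradient force = Coriolis force):
V_g = (1/(fρ)) |∂P/∂n| = 5.73×10⁻⁴ / (9.95×10⁻⁵ × 0.659) = 8.74 m/s

8.7 m s⁻¹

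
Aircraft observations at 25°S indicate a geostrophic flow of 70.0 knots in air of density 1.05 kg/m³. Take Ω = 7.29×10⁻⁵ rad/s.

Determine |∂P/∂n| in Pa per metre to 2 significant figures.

2.3×10⁻³ Pa/m

Coriolis parameter at 25°S:
f = 2Ω sin φ = 2 × 7.29×10⁻⁵ × sin 25° = 6.16×10⁻⁵ s⁻¹
Wind speed in SI: 70.0 knots = 36.0 m/s
Geostrophic balance rearranged: |∂P/∂n| = f ρ V_g
|∂P/∂n| = 6.16×10⁻⁵ × 1.05 × 36.0 = 2.33×10⁻³ Pa/m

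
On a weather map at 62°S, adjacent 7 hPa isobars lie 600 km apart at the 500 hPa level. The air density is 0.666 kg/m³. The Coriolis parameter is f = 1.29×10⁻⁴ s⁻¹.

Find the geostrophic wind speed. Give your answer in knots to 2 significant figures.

26 knots

Pressure gradient: |∂P/∂n| = 700 Pa / 600000 m = 1.17×10⁻³ Pa/m
Geostrophic balance (pressure-gradient force = Coriolis force):
V_g = (1/(fρ)) |∂P/∂n| = 1.17×10⁻³ / (1.29×10⁻⁴ × 0.666) = 13.6 m/s
Converting: 13.6 m/s × 1.944 = 26 knots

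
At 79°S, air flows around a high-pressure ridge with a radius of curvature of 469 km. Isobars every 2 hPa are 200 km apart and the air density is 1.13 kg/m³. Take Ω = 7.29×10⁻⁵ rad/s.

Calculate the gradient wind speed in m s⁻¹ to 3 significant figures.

Coriolis parameter at 79°S:
f = 2Ω sin φ = 2 × 7.29×10⁻⁵ × sin 79° = 1.43×10⁻⁴ s⁻¹
Pressure gradient: |∂P/∂n| = 200 Pa / 200000 m = 1.00×10⁻³ Pa/m
Geostrophic speed: V_g = |∂P/∂n|/(fρ) = 1.00×10⁻³/(1.43×10⁻⁴ × 1.13) = 6.18 m/s
Around a high, pressure-gradient force acts outward with centrifugal, so Coriolis balances both:
fV = (1/ρ)|∂P/∂n| + V²/R  →  V² − fR·V + fR·V_g = 0
With fR = 1.43×10⁻⁴ × 469×10³ m = 67.1 m/s:
V = [fR − √((fR)² − 4 fR V_g)]/2 = [67.1 − √(67.1² − 4×67.1×6.18)]/2 = 6.89 m/s
Supergeostrophic (V > V_g = 6.18 m/s), as expected around a high.

6.89 m s⁻¹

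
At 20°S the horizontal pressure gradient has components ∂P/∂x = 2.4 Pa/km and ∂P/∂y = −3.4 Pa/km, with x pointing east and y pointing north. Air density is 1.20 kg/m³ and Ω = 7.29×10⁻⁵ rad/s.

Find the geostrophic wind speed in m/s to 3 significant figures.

Coriolis parameter at 20°S:
f = 2Ω sin φ = 2 × 7.29×10⁻⁵ × sin 20° = 4.99×10⁻⁵ s⁻¹
In the Southern Hemisphere f is negative: f = −4.99×10⁻⁵ s⁻¹.
Component geostrophic relations (x east, y north):
u_g = −(1/(fρ)) ∂P/∂y,  v_g = (1/(fρ)) ∂P/∂x
u_g = −(−3.4×10⁻³)/(−4.99×10⁻⁵ × 1.20) = −56.8 m/s;  v_g = (2.4×10⁻³)/(−4.99×10⁻⁵ × 1.20) = −40.1 m/s
|V_g| = √(u_g² + v_g²) = 69.5 m/s

69.5 m/s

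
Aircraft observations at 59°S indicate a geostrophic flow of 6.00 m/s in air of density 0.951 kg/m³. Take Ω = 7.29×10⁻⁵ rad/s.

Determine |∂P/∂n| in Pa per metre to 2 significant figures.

7.1×10⁻⁴ Pa/m

Coriolis parameter at 59°S:
f = 2Ω sin φ = 2 × 7.29×10⁻⁵ × sin 59° = 1.25×10⁻⁴ s⁻¹
Geostrophic balance rearranged: |∂P/∂n| = f ρ V_g
|∂P/∂n| = 1.25×10⁻⁴ × 0.951 × 6.00 = 7.13×10⁻⁴ Pa/m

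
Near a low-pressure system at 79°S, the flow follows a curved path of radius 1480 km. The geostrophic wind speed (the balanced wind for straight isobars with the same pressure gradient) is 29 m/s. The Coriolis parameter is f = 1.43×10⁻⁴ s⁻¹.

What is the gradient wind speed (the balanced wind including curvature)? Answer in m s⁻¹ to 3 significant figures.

25.8 m s⁻¹

Around a low, centrifugal force acts outward with Coriolis, so pressure-gradient force balances both:
(1/ρ)|∂P/∂n| = fV + V²/R  →  V² + fR·V − fR·V_g = 0
With fR = 1.43×10⁻⁴ × 1480×10³ m = 212 m/s:
V = [−fR + √((fR)² + 4 fR V_g)]/2 = [−212 + √(212² + 4×212×29)]/2 = 25.8 m/s
Subgeostrophic (V < V_g = 29 m/s), as expected around a low.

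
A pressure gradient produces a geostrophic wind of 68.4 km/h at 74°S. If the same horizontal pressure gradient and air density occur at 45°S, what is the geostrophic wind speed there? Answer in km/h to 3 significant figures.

93.0 km/h

With the same pressure gradient and density, V_g ∝ 1/f ∝ 1/sin φ.
V₂ = V₁ · sin φ₁ / sin φ₂ = 68.4 × sin 74° / sin 45°
V₂ = 68.4 × 0.9613/0.7071 = 93.0 km/h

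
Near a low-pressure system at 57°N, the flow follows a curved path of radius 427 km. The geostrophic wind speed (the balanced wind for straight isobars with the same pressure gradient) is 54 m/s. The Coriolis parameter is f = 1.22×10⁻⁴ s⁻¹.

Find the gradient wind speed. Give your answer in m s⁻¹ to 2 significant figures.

Around a low, centrifugal force acts outward with Coriolis, so pressure-gradient force balances both:
(1/ρ)|∂P/∂n| = fV + V²/R  →  V² + fR·V − fR·V_g = 0
With fR = 1.22×10⁻⁴ × 427×10³ m = 52.1 m/s:
V = [−fR + √((fR)² + 4 fR V_g)]/2 = [−52.1 + √(52.1² + 4×52.1×54)]/2 = 33 m/s
Subgeostrophic (V < V_g = 54 m/s), as expected around a low.

33 m s⁻¹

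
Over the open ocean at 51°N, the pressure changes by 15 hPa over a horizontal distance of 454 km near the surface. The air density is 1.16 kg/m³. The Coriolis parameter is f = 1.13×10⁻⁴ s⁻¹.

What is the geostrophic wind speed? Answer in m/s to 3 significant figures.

Pressure gradient: |∂P/∂n| = 1500 Pa / 454000 m = 3.30×10⁻³ Pa/m
Geostrophic balance (pressure-gradient force = Coriolis force):
V_g = (1/(fρ)) |∂P/∂n| = 3.30×10⁻³ / (1.13×10⁻⁴ × 1.16) = 25.2 m/s

25.2 m/s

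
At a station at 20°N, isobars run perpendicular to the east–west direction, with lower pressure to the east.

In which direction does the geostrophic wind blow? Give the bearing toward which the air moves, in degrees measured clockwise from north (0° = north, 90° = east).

The pressure-gradient force points toward the east (bearing 090°).
Geostrophic balance: in the Northern Hemisphere the Coriolis force deflects motion to the right, so the geostrophic wind blows 90° to the right of the pressure-gradient force (low pressure on the left).
Rotating 090° by 90° clockwise gives 180° — the wind blows toward the south.

180°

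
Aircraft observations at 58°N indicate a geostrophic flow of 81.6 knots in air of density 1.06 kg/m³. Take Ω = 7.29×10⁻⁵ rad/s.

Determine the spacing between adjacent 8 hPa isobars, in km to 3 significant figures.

Coriolis parameter at 58°N:
f = 2Ω sin φ = 2 × 7.29×10⁻⁵ × sin 58° = 1.24×10⁻⁴ s⁻¹
Wind speed in SI: 81.6 knots = 42.0 m/s
Geostrophic balance rearranged: |∂P/∂n| = f ρ V_g
|∂P/∂n| = 1.24×10⁻⁴ × 1.06 × 42.0 = 5.50×10⁻³ Pa/m
Isobar spacing: Δn = ΔP/|∂P/∂n| = 800 Pa / 5.50×10⁻³ Pa/m = 145405 m ≈ 145 km

145 km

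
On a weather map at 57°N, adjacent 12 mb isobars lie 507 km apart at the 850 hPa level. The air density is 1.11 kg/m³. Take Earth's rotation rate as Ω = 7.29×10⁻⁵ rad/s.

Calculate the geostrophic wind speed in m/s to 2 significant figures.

Coriolis parameter at 57°N:
f = 2Ω sin φ = 2 × 7.29×10⁻⁵ × sin 57° = 1.22×10⁻⁴ s⁻¹
Pressure gradient: |∂P/∂n| = 1200 Pa / 507000 m = 2.37×10⁻³ Pa/m
Geostrophic balance (pressure-gradient force = Coriolis force):
V_g = (1/(fρ)) |∂P/∂n| = 2.37×10⁻³ / (1.22×10⁻⁴ × 1.11) = 17.4 m/s

17 m/s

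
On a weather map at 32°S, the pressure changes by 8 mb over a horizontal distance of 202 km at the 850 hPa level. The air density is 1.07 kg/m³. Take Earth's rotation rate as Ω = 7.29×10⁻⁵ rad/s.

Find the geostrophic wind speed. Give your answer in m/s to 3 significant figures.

Coriolis parameter at 32°S:
f = 2Ω sin φ = 2 × 7.29×10⁻⁵ × sin 32° = 7.73×10⁻⁵ s⁻¹
Pressure gradient: |∂P/∂n| = 800 Pa / 202000 m = 3.96×10⁻³ Pa/m
Geostrophic balance (pressure-gradient force = Coriolis force):
V_g = (1/(fρ)) |∂P/∂n| = 3.96×10⁻³ / (7.73×10⁻⁵ × 1.07) = 47.9 m/s

47.9 m/s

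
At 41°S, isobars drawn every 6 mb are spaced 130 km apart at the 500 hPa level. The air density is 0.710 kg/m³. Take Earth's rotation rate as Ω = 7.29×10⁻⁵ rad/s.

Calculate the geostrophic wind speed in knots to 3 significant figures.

Coriolis parameter at 41°S:
f = 2Ω sin φ = 2 × 7.29×10⁻⁵ × sin 41° = 9.57×10⁻⁵ s⁻¹
Pressure gradient: |∂P/∂n| = 600 Pa / 130000 m = 4.62×10⁻³ Pa/m
Geostrophic balance (pressure-gradient force = Coriolis force):
V_g = (1/(fρ)) |∂P/∂n| = 4.62×10⁻³ / (9.57×10⁻⁵ × 0.710) = 68.0 m/s
Converting: 68.0 m/s × 1.944 = 132 knots

132 knots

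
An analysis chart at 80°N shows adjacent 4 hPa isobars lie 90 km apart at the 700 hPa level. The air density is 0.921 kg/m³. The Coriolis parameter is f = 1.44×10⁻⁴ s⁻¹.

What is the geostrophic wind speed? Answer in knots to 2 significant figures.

65 knots

Pressure gradient: |∂P/∂n| = 400 Pa / 90000 m = 4.44×10⁻³ Pa/m
Geostrophic balance (pressure-gradient force = Coriolis force):
V_g = (1/(fρ)) |∂P/∂n| = 4.44×10⁻³ / (1.44×10⁻⁴ × 0.921) = 33.5 m/s
Converting: 33.5 m/s × 1.944 = 65 knots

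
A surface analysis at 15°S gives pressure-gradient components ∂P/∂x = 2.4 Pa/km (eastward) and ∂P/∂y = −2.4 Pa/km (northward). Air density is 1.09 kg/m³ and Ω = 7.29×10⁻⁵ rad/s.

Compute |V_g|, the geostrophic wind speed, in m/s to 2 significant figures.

83 m/s

Coriolis parameter at 15°S:
f = 2Ω sin φ = 2 × 7.29×10⁻⁵ × sin 15° = 3.77×10⁻⁵ s⁻¹
In the Southern Hemisphere f is negative: f = −3.77×10⁻⁵ s⁻¹.
Component geostrophic relations (x east, y north):
u_g = −(1/(fρ)) ∂P/∂y,  v_g = (1/(fρ)) ∂P/∂x
u_g = −(−2.4×10⁻³)/(−3.77×10⁻⁵ × 1.09) = −58.3 m/s;  v_g = (2.4×10⁻³)/(−3.77×10⁻⁵ × 1.09) = −58.3 m/s
|V_g| = √(u_g² + v_g²) = 82.5 m/s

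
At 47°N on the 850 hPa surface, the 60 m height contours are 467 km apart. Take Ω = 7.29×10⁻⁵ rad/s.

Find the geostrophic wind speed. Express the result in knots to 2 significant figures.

23 knots

Coriolis parameter at 47°N:
f = 2Ω sin φ = 2 × 7.29×10⁻⁵ × sin 47° = 1.07×10⁻⁴ s⁻¹
Height gradient: |∂Z/∂n| = 60 m / 467000 m = 1.28×10⁻⁴
On a pressure surface, geostrophic balance gives V_g = (g/f)|∂Z/∂n|:
V_g = 9.81 × 1.28×10⁻⁴ / 1.07×10⁻⁴ = 11.8 m/s
Converting: 11.8 m/s × 1.944 = 23 knots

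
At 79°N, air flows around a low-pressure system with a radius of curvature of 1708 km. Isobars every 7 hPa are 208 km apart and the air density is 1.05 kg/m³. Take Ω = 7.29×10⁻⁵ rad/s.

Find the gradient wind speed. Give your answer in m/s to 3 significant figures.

Coriolis parameter at 79°N:
f = 2Ω sin φ = 2 × 7.29×10⁻⁵ × sin 79° = 1.43×10⁻⁴ s⁻¹
Pressure gradient: |∂P/∂n| = 700 Pa / 208000 m = 3.37×10⁻³ Pa/m
Geostrophic speed: V_g = |∂P/∂n|/(fρ) = 3.37×10⁻³/(1.43×10⁻⁴ × 1.05) = 22.4 m/s
Around a low, centrifugal force acts outward with Coriolis, so pressure-gradient force balances both:
(1/ρ)|∂P/∂n| = fV + V²/R  →  V² + fR·V − fR·V_g = 0
With fR = 1.43×10⁻⁴ × 1708×10³ m = 244 m/s:
V = [−fR + √((fR)² + 4 fR V_g)]/2 = [−244 + √(244² + 4×244×22.4)]/2 = 20.7 m/s
Subgeostrophic (V < V_g = 22.4 m/s), as expected around a low.

20.7 m/s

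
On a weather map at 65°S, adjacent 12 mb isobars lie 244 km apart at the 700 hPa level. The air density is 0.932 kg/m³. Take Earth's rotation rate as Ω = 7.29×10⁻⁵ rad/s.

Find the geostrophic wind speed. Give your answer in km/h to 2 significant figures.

140 km/h

Coriolis parameter at 65°S:
f = 2Ω sin φ = 2 × 7.29×10⁻⁵ × sin 65° = 1.32×10⁻⁴ s⁻¹
Pressure gradient: |∂P/∂n| = 1200 Pa / 244000 m = 4.92×10⁻³ Pa/m
Geostrophic balance (pressure-gradient force = Coriolis force):
V_g = (1/(fρ)) |∂P/∂n| = 4.92×10⁻³ / (1.32×10⁻⁴ × 0.932) = 39.9 m/s
Converting: 39.9 m/s × 3.6 = 140 km/h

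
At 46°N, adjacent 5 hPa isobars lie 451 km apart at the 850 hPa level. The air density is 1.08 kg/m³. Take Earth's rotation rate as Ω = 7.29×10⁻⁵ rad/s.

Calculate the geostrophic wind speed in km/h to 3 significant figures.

35.2 km/h

Coriolis parameter at 46°N:
f = 2Ω sin φ = 2 × 7.29×10⁻⁵ × sin 46° = 1.05×10⁻⁴ s⁻¹
Pressure gradient: |∂P/∂n| = 500 Pa / 451000 m = 1.11×10⁻³ Pa/m
Geostrophic balance (pressure-gradient force = Coriolis force):
V_g = (1/(fρ)) |∂P/∂n| = 1.11×10⁻³ / (1.05×10⁻⁴ × 1.08) = 9.79 m/s
Converting: 9.79 m/s × 3.6 = 35.2 km/h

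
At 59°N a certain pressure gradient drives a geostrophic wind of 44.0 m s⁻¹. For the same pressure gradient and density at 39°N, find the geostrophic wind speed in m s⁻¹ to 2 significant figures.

With the same pressure gradient and density, V_g ∝ 1/f ∝ 1/sin φ.
V₂ = V₁ · sin φ₁ / sin φ₂ = 44.0 × sin 59° / sin 39°
V₂ = 44.0 × 0.8572/0.6293 = 60 m s⁻¹

60 m s⁻¹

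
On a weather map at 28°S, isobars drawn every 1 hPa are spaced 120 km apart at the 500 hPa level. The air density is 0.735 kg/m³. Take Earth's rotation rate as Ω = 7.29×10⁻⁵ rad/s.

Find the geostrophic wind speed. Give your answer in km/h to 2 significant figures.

Coriolis parameter at 28°S:
f = 2Ω sin φ = 2 × 7.29×10⁻⁵ × sin 28° = 6.84×10⁻⁵ s⁻¹
Pressure gradient: |∂P/∂n| = 100 Pa / 120000 m = 8.33×10⁻⁴ Pa/m
Geostrophic balance (pressure-gradient force = Coriolis force):
V_g = (1/(fρ)) |∂P/∂n| = 8.33×10⁻⁴ / (6.84×10⁻⁵ × 0.735) = 16.6 m/s
Converting: 16.6 m/s × 3.6 = 60 km/h

60 km/h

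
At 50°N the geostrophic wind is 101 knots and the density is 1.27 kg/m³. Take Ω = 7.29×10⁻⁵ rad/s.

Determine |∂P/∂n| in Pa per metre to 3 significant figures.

7.37×10⁻³ Pa/m

Coriolis parameter at 50°N:
f = 2Ω sin φ = 2 × 7.29×10⁻⁵ × sin 50° = 1.12×10⁻⁴ s⁻¹
Wind speed in SI: 101 knots = 52.0 m/s
Geostrophic balance rearranged: |∂P/∂n| = f ρ V_g
|∂P/∂n| = 1.12×10⁻⁴ × 1.27 × 52.0 = 7.37×10⁻³ Pa/m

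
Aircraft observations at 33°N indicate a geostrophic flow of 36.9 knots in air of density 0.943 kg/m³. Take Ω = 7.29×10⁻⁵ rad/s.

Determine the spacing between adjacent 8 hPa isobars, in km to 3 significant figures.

Coriolis parameter at 33°N:
f = 2Ω sin φ = 2 × 7.29×10⁻⁵ × sin 33° = 7.94×10⁻⁵ s⁻¹
Wind speed in SI: 36.9 knots = 19.0 m/s
Geostrophic balance rearranged: |∂P/∂n| = f ρ V_g
|∂P/∂n| = 7.94×10⁻⁵ × 0.943 × 19.0 = 1.42×10⁻³ Pa/m
Isobar spacing: Δn = ΔP/|∂P/∂n| = 800 Pa / 1.42×10⁻³ Pa/m = 562792 m ≈ 563 km

563 km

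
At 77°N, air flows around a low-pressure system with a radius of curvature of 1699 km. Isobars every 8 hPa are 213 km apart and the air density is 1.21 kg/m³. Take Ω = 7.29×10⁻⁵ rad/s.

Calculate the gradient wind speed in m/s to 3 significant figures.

20.2 m/s

Coriolis parameter at 77°N:
f = 2Ω sin φ = 2 × 7.29×10⁻⁵ × sin 77° = 1.42×10⁻⁴ s⁻¹
Pressure gradient: |∂P/∂n| = 800 Pa / 213000 m = 3.76×10⁻³ Pa/m
Geostrophic speed: V_g = |∂P/∂n|/(fρ) = 3.76×10⁻³/(1.42×10⁻⁴ × 1.21) = 21.8 m/s
Around a low, centrifugal force acts outward with Coriolis, so pressure-gradient force balances both:
(1/ρ)|∂P/∂n| = fV + V²/R  →  V² + fR·V − fR·V_g = 0
With fR = 1.42×10⁻⁴ × 1699×10³ m = 241 m/s:
V = [−fR + √((fR)² + 4 fR V_g)]/2 = [−241 + √(241² + 4×241×21.8)]/2 = 20.2 m/s
Subgeostrophic (V < V_g = 21.8 m/s), as expected around a low.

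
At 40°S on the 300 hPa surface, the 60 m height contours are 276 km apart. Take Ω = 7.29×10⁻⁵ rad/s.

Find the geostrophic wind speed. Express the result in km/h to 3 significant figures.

Coriolis parameter at 40°S:
f = 2Ω sin φ = 2 × 7.29×10⁻⁵ × sin 40° = 9.37×10⁻⁵ s⁻¹
Height gradient: |∂Z/∂n| = 60 m / 276000 m = 2.17×10⁻⁴
On a pressure surface, geostrophic balance gives V_g = (g/f)|∂Z/∂n|:
V_g = 9.81 × 2.17×10⁻⁴ / 9.37×10⁻⁵ = 22.8 m/s
Converting: 22.8 m/s × 3.6 = 81.9 km/h

81.9 km/h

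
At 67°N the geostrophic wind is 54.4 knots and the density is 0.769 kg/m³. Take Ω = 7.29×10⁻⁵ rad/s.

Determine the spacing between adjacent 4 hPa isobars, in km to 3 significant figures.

Coriolis parameter at 67°N:
f = 2Ω sin φ = 2 × 7.29×10⁻⁵ × sin 67° = 1.34×10⁻⁴ s⁻¹
Wind speed in SI: 54.4 knots = 28.0 m/s
Geostrophic balance rearranged: |∂P/∂n| = f ρ V_g
|∂P/∂n| = 1.34×10⁻⁴ × 0.769 × 28.0 = 2.89×10⁻³ Pa/m
Isobar spacing: Δn = ΔP/|∂P/∂n| = 400 Pa / 2.89×10⁻³ Pa/m = 138488 m ≈ 138 km

138 km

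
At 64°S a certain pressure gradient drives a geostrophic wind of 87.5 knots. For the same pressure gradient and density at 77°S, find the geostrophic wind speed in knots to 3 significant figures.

80.7 knots

With the same pressure gradient and density, V_g ∝ 1/f ∝ 1/sin φ.
V₂ = V₁ · sin φ₁ / sin φ₂ = 87.5 × sin 64° / sin 77°
V₂ = 87.5 × 0.8988/0.9744 = 80.7 knots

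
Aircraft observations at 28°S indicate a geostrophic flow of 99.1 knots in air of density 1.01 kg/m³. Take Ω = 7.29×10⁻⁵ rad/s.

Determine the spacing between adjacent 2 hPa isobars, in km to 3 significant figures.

Coriolis parameter at 28°S:
f = 2Ω sin φ = 2 × 7.29×10⁻⁵ × sin 28° = 6.84×10⁻⁵ s⁻¹
Wind speed in SI: 99.1 knots = 51.0 m/s
Geostrophic balance rearranged: |∂P/∂n| = f ρ V_g
|∂P/∂n| = 6.84×10⁻⁵ × 1.01 × 51.0 = 3.52×10⁻³ Pa/m
Isobar spacing: Δn = ΔP/|∂P/∂n| = 200 Pa / 3.52×10⁻³ Pa/m = 56745 m ≈ 56.7 km

56.7 km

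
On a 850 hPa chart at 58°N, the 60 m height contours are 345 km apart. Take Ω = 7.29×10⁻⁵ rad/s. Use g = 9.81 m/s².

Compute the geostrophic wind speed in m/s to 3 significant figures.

13.8 m/s

Coriolis parameter at 58°N:
f = 2Ω sin φ = 2 × 7.29×10⁻⁵ × sin 58° = 1.24×10⁻⁴ s⁻¹
Height gradient: |∂Z/∂n| = 60 m / 345000 m = 1.74×10⁻⁴
On a pressure surface, geostrophic balance gives V_g = (g/f)|∂Z/∂n|:
V_g = 9.81 × 1.74×10⁻⁴ / 1.24×10⁻⁴ = 13.8 m/s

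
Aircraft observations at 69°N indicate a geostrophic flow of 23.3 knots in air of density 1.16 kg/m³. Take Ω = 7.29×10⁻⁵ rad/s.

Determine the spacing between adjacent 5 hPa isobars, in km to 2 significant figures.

260 km

Coriolis parameter at 69°N:
f = 2Ω sin φ = 2 × 7.29×10⁻⁵ × sin 69° = 1.36×10⁻⁴ s⁻¹
Wind speed in SI: 23.3 knots = 12.0 m/s
Geostrophic balance rearranged: |∂P/∂n| = f ρ V_g
|∂P/∂n| = 1.36×10⁻⁴ × 1.16 × 12.0 = 1.89×10⁻³ Pa/m
Isobar spacing: Δn = ΔP/|∂P/∂n| = 500 Pa / 1.89×10⁻³ Pa/m = 264185 m ≈ 260 km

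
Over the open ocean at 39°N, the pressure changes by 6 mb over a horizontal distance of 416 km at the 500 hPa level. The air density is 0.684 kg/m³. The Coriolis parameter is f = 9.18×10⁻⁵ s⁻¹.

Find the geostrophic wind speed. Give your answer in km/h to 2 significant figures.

Pressure gradient: |∂P/∂n| = 600 Pa / 416000 m = 1.44×10⁻³ Pa/m
Geostrophic balance (pressure-gradient force = Coriolis force):
V_g = (1/(fρ)) |∂P/∂n| = 1.44×10⁻³ / (9.18×10⁻⁵ × 0.684) = 23.0 m/s
Converting: 23.0 m/s × 3.6 = 83 km/h

83 km/h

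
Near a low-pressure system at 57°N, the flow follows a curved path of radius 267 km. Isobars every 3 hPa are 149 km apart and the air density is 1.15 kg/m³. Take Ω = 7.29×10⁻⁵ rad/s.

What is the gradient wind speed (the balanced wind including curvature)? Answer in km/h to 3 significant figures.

Coriolis parameter at 57°N:
f = 2Ω sin φ = 2 × 7.29×10⁻⁵ × sin 57° = 1.22×10⁻⁴ s⁻¹
Pressure gradient: |∂P/∂n| = 300 Pa / 149000 m = 2.01×10⁻³ Pa/m
Geostrophic speed: V_g = |∂P/∂n|/(fρ) = 2.01×10⁻³/(1.22×10⁻⁴ × 1.15) = 14.3 m/s
Around a low, centrifugal force acts outward with Coriolis, so pressure-gradient force balances both:
(1/ρ)|∂P/∂n| = fV + V²/R  →  V² + fR·V − fR·V_g = 0
With fR = 1.22×10⁻⁴ × 267×10³ m = 32.6 m/s:
V = [−fR + √((fR)² + 4 fR V_g)]/2 = [−32.6 + √(32.6² + 4×32.6×14.3)]/2 = 10.8 m/s
Subgeostrophic (V < V_g = 14.3 m/s), as expected around a low.
Converting: 10.8 m/s × 3.6 = 38.8 km/h

38.8 km/h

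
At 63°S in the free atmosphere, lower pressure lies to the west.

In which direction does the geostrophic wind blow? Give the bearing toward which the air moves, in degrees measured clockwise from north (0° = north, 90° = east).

The pressure-gradient force points toward the west (bearing 270°).
Geostrophic balance: in the Southern Hemisphere the Coriolis force deflects motion to the left, so the geostrophic wind blows 90° to the left of the pressure-gradient force (low pressure on the right).
Rotating 270° by 90° counterclockwise gives 180° — the wind blows toward the south.

180°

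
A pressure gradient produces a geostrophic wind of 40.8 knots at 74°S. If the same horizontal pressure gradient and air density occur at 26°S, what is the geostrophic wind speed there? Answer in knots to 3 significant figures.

With the same pressure gradient and density, V_g ∝ 1/f ∝ 1/sin φ.
V₂ = V₁ · sin φ₁ / sin φ₂ = 40.8 × sin 74° / sin 26°
V₂ = 40.8 × 0.9613/0.4384 = 89.5 knots

89.5 knots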